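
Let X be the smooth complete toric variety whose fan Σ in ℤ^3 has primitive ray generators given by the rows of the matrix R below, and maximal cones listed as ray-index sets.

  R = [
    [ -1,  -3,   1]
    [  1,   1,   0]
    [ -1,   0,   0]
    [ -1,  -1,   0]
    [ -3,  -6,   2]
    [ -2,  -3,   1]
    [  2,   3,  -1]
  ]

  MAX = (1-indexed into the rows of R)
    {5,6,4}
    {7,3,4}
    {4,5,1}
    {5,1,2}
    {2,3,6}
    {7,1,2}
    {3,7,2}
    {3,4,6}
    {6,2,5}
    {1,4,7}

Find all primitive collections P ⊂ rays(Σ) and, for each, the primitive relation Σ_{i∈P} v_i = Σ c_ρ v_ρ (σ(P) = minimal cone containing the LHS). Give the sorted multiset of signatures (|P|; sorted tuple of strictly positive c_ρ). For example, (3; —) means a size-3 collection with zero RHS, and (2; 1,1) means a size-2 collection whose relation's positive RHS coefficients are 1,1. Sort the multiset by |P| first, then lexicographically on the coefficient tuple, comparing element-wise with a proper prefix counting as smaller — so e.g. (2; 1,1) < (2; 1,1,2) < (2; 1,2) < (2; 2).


Primitive collections (6):

  • {2,4}:  v_{2} + v_{4} = 0  ⇒ sig = (2; —)
  • {6,7}:  v_{6} + v_{7} = 0  ⇒ sig = (2; —)
  • {1,3}:  v_{1} + v_{3} = v_{6}  ⇒ sig = (2; 1)
  • {1,6}:  v_{1} + v_{6} = v_{5}  ⇒ sig = (2; 1)
  • {5,7}:  v_{5} + v_{7} = v_{1}  ⇒ sig = (2; 1)
  • {3,5}:  v_{3} + v_{5} = 2·v_{6}  ⇒ sig = (2; 2)

so the primitive-relation signature multiset is
    |P|=2: 6 collections, coeffs (), (), (1), (1), (1), (2)


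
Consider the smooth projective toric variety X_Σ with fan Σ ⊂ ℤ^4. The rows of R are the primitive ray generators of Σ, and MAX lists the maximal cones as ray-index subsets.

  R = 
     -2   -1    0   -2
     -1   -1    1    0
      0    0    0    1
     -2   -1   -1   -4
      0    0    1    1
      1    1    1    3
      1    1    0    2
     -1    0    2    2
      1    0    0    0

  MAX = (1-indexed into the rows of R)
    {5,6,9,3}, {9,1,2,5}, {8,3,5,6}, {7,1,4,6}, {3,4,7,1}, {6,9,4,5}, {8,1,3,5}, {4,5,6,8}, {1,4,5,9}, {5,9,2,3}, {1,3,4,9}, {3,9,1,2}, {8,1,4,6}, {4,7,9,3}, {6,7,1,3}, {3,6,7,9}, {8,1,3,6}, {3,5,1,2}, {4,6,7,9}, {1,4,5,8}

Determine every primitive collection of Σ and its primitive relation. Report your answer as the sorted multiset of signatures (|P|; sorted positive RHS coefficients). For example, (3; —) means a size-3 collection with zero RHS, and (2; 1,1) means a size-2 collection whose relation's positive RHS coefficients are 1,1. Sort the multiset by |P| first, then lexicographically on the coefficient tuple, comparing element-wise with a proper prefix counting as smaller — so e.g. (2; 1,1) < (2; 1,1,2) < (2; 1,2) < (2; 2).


14 collections generate NE(X_Σ); each relation:

  P = {5,7}:  v_{5} + v_{7} = v_{6}  ⟹  sig = (2; 1)
  P = {2,7}:  v_{2} + v_{7} = v_{3} + v_{5}  ⟹  sig = (2; 1,1)
  P = {2,8}:  v_{2} + v_{8} = v_{1} + v_{3} + 3·v_{5}  ⟹  sig = (2; 1,1,3)
  P = {2,4}:  v_{2} + v_{4} = 2·v_{1} + v_{9}  ⟹  sig = (2; 1,2)
  P = {2,6}:  v_{2} + v_{6} = v_{3} + 2·v_{5}  ⟹  sig = (2; 1,2)
  P = {7,8}:  v_{7} + v_{8} = v_{1} + 2·v_{6}  ⟹  sig = (2; 1,2)
  P = {8,9}:  v_{8} + v_{9} = 2·v_{5}  ⟹  sig = (2; 2)
  P = {1,7,9}:  v_{1} + v_{7} + v_{9} = 0  ⟹  sig = (3; —)
  P = {1,5,6}:  v_{1} + v_{5} + v_{6} = v_{8}  ⟹  sig = (3; 1)
  P = {1,6,9}:  v_{1} + v_{6} + v_{9} = v_{5}  ⟹  sig = (3; 1)
  P = {3,4,5}:  v_{3} + v_{4} + v_{5} = v_{1}  ⟹  sig = (3; 1)
  P = {3,4,6}:  v_{3} + v_{4} + v_{6} = v_{1} + v_{7}  ⟹  sig = (3; 1,1)
  P = {3,4,8}:  v_{3} + v_{4} + v_{8} = 2·v_{1} + v_{6}  ⟹  sig = (3; 1,2)
  P = {1,3,5,9}:  v_{1} + v_{3} + v_{5} + v_{9} = v_{2}  ⟹  sig = (4; 1)

Hence PRS(X_Σ) =
[(2; 1), (2; 1,1), (2; 1,1,3), (2; 1,2), (2; 1,2), (2; 1,2), (2; 2), (3; —), (3; 1), (3; 1), (3; 1), (3; 1,1), (3; 1,2), (4; 1)]


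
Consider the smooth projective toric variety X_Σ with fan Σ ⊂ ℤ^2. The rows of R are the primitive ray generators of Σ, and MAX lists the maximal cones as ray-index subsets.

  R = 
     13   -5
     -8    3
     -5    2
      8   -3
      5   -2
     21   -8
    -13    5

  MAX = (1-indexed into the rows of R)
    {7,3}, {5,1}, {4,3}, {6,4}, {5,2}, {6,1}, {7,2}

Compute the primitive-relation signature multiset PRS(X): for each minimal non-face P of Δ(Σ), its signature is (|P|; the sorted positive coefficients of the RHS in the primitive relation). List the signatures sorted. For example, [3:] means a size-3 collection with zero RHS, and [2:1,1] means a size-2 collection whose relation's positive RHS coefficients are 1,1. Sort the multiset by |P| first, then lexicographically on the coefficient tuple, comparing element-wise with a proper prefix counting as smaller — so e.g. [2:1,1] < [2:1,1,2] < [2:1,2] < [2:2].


Primitive collections (14):

  {1,7}:  v_{1} + v_{7} = 0 — sig = [2:]
  {2,4}:  v_{2} + v_{4} = 0 — sig = [2:]
  {3,5}:  v_{3} + v_{5} = 0 — sig = [2:]
  {1,2}:  v_{1} + v_{2} = v_{5} — sig = [2:1]
  {1,3}:  v_{1} + v_{3} = v_{4} — sig = [2:1]
  {1,4}:  v_{1} + v_{4} = v_{6} — sig = [2:1]
  {2,3}:  v_{2} + v_{3} = v_{7} — sig = [2:1]
  {2,6}:  v_{2} + v_{6} = v_{1} — sig = [2:1]
  {4,5}:  v_{4} + v_{5} = v_{1} — sig = [2:1]
  {4,7}:  v_{4} + v_{7} = v_{3} — sig = [2:1]
  {5,7}:  v_{5} + v_{7} = v_{2} — sig = [2:1]
  {6,7}:  v_{6} + v_{7} = v_{4} — sig = [2:1]
  {3,6}:  v_{3} + v_{6} = 2·v_{4} — sig = [2:2]
  {5,6}:  v_{5} + v_{6} = 2·v_{1} — sig = [2:2]

Signatures (|P|; sorted positive RHS coefficients), sorted:
[[2:], [2:], [2:], [2:1], [2:1], [2:1], [2:1], [2:1], [2:1], [2:1], [2:1], [2:1], [2:2], [2:2]]


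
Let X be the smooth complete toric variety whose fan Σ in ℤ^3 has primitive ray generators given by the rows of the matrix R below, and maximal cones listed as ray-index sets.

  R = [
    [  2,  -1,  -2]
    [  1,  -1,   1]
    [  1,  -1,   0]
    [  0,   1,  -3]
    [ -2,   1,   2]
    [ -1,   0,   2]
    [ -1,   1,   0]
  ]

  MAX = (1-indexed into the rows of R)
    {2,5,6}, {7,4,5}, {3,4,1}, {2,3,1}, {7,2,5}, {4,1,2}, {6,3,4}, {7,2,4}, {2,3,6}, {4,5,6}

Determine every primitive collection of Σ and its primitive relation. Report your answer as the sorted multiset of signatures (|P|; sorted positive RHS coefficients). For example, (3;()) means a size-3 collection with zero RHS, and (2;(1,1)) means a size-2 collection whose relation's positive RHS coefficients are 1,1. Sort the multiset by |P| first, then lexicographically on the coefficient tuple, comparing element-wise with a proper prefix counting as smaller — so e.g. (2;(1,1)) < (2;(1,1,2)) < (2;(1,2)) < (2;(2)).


The 9 primitive collections of Σ (r=7, n=3):

  P={1,5}:  v_{1} + v_{5} = 0  so sig = (2;())
  P={3,7}:  v_{3} + v_{7} = 0  so sig = (2;())
  P={1,6}:  v_{1} + v_{6} = v_{3}  so sig = (2;(1))
  P={3,5}:  v_{3} + v_{5} = v_{6}  so sig = (2;(1))
  P={6,7}:  v_{6} + v_{7} = v_{5}  so sig = (2;(1))
  P={1,7}:  v_{1} + v_{7} = v_{2} + v_{4}  so sig = (2;(1,1))
  P={2,4,6}:  v_{2} + v_{4} + v_{6} = 0  so sig = (3;())
  P={2,3,4}:  v_{2} + v_{3} + v_{4} = v_{1}  so sig = (3;(1))
  P={2,4,5}:  v_{2} + v_{4} + v_{5} = v_{7}  so sig = (3;(1))

Sorted signature multiset PRS(X):
[(2;()), (2;()), (2;(1)), (2;(1)), (2;(1)), (2;(1,1)), (3;()), (3;(1)), (3;(1))]


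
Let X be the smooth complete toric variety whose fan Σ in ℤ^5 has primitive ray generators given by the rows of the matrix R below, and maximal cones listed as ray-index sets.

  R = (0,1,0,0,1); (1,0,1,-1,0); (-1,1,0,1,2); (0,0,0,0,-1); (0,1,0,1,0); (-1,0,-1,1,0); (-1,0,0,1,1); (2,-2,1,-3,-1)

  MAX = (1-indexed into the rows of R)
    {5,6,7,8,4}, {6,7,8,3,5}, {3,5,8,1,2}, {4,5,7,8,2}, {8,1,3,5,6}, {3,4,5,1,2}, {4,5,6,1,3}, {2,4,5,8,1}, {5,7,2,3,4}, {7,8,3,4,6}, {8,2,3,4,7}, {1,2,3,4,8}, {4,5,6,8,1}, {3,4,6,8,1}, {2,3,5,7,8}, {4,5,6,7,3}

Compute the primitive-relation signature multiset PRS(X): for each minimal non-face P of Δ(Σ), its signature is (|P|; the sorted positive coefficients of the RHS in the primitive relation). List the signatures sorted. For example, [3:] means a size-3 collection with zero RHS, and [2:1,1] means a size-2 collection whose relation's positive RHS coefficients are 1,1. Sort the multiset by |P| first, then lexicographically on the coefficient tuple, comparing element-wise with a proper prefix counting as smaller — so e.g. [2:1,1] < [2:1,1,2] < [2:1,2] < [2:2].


Minimal non-faces — 3 found among 8 rays, 16 max cones:

  P={2,6}:  v_{2} + v_{6} = 0  so sig = [2:]
  P={1,7}:  v_{1} + v_{7} = v_{3}  so sig = [2:1]
  P={3,4,5,8}:  v_{3} + v_{4} + v_{5} + v_{8} = v_{2}  so sig = [4:1]

Signatures (|P|; sorted positive RHS coefficients), sorted:
    [2:]
    [2:1]
    [4:1]


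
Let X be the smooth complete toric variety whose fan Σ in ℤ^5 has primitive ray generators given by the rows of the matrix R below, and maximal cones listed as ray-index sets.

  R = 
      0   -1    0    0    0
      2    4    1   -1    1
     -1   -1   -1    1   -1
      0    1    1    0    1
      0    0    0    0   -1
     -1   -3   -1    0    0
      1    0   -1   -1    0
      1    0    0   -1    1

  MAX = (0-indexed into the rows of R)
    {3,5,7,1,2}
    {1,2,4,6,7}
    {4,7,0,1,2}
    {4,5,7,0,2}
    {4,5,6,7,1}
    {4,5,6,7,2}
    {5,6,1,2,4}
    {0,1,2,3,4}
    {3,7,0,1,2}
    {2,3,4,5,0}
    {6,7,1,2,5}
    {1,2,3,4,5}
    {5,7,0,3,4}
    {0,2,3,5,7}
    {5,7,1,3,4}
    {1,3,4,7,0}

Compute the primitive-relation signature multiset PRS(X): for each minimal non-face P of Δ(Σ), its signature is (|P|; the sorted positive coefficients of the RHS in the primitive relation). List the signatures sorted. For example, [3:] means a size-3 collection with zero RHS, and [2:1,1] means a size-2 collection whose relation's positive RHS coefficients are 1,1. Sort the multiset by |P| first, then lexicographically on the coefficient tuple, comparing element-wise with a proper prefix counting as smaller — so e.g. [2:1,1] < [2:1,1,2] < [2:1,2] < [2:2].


Primitive collections (5):

  • {3,6}:  v_{3} + v_{6} = v_{1} + v_{5} ; sig = [2:1,1]
  • {0,6}:  v_{0} + v_{6} = v_{2} + v_{4} + 2·v_{7} ; sig = [2:1,1,2]
  • {0,1,5}:  v_{0} + v_{1} + v_{5} = v_{7} ; sig = [3:1]
  • {2,3,4,7}:  v_{2} + v_{3} + v_{4} + v_{7} = 0 ; sig = [4:]
  • {1,2,4,5,7}:  v_{1} + v_{2} + v_{4} + v_{5} + v_{7} = v_{6} ; sig = [5:1]

Signatures (|P|; sorted positive RHS coefficients), sorted:
{ [2:1,1],  [2:1,1,2],  [3:1],  [4:],  [5:1] }


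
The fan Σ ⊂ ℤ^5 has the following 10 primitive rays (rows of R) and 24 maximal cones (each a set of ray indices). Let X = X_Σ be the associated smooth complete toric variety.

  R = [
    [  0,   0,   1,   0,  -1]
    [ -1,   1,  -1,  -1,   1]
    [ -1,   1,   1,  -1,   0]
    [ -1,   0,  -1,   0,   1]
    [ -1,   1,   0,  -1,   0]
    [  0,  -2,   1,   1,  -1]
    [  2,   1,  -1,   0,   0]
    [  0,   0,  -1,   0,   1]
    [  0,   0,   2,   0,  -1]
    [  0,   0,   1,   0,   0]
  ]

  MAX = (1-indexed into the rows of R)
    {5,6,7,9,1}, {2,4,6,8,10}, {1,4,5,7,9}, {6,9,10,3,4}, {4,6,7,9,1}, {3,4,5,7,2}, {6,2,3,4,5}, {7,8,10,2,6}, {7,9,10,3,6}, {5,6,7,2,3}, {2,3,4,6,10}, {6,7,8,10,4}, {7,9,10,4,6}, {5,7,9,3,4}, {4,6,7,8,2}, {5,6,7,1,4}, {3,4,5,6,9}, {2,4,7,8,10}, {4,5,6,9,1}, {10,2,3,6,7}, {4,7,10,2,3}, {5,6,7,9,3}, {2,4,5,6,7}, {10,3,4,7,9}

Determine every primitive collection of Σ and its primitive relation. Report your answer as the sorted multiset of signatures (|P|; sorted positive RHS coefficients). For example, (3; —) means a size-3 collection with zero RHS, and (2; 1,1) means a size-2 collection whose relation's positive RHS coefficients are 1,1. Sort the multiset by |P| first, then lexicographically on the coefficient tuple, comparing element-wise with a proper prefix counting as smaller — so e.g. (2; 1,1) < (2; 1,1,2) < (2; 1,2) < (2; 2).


Δ(Σ) — 10 vertices, 12 min non-faces:

  • {1,8}:  v_{1} + v_{8} = 0  so sig = (2; —)
  • {1,2}:  v_{1} + v_{2} = v_{5}  so sig = (2; 1)
  • {1,10}:  v_{1} + v_{10} = v_{9}  so sig = (2; 1)
  • {2,9}:  v_{2} + v_{9} = v_{3}  so sig = (2; 1)
  • {5,8}:  v_{5} + v_{8} = v_{2}  so sig = (2; 1)
  • {5,10}:  v_{5} + v_{10} = v_{3}  so sig = (2; 1)
  • {8,9}:  v_{8} + v_{9} = v_{10}  so sig = (2; 1)
  • {1,3}:  v_{1} + v_{3} = v_{5} + v_{9}  so sig = (2; 1,1)
  • {3,8}:  v_{3} + v_{8} = v_{2} + v_{10}  so sig = (2; 1,1)
  • {3,4,6,7}:  v_{3} + v_{4} + v_{6} + v_{7} = 0  so sig = (4; —)
  • {2,4,6,7,10}:  v_{2} + v_{4} + v_{6} + v_{7} + v_{10} = v_{8}  so sig = (5; 1)
  • {4,5,6,7,9}:  v_{4} + v_{5} + v_{6} + v_{7} + v_{9} = v_{1}  so sig = (5; 1)

Signatures (|P|; sorted positive RHS coefficients), sorted:
{ (2; —),  (2; 1) ×6,  (2; 1,1) ×2,  (4; —),  (5; 1) ×2 }


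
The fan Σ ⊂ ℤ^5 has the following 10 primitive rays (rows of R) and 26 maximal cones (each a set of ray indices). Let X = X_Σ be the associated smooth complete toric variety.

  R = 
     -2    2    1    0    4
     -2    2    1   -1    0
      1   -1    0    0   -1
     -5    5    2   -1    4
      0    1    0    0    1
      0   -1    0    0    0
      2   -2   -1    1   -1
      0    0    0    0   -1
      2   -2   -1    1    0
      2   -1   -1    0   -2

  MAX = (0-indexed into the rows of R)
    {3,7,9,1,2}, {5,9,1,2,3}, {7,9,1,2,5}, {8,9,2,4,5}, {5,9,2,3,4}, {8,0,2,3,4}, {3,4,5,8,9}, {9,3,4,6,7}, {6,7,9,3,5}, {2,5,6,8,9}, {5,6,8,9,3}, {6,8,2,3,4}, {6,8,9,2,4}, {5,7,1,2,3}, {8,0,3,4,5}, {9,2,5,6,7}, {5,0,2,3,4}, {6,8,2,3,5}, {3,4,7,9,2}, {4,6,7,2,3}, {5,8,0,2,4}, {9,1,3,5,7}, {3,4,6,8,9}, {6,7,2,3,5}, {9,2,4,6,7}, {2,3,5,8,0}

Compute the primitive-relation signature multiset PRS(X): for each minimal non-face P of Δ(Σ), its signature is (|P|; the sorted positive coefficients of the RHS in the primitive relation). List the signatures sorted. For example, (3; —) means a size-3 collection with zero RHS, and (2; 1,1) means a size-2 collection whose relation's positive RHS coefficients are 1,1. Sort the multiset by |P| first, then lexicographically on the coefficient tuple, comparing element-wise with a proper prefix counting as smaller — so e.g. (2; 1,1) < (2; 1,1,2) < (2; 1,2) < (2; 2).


|primitive collections| = 14. Relations:

  P = {1,8}:  v_{1} + v_{8} = 0  so sig = (2; —)
  P = {1,6}:  v_{1} + v_{6} = v_{7}  so sig = (2; 1)
  P = {7,8}:  v_{7} + v_{8} = v_{6}  so sig = (2; 1)
  P = {0,7}:  v_{0} + v_{7} = v_{2} + v_{3} + v_{8}  so sig = (2; 1,1,1)
  P = {1,4}:  v_{1} + v_{4} = v_{2} + v_{3} + v_{9}  so sig = (2; 1,1,1)
  P = {0,1}:  v_{0} + v_{1} = v_{2} + v_{3} + v_{4} + v_{5}  so sig = (2; 1,1,1,1)
  P = {0,6}:  v_{0} + v_{6} = v_{2} + v_{3} + 2·v_{8}  so sig = (2; 1,1,2)
  P = {0,9}:  v_{0} + v_{9} = 2·v_{4} + v_{5}  so sig = (2; 1,2)
  P = {4,5,7}:  v_{4} + v_{5} + v_{7} = 0  so sig = (3; —)
  P = {4,5,6}:  v_{4} + v_{5} + v_{6} = v_{8}  so sig = (3; 1)
  P = {2,3,8,9}:  v_{2} + v_{3} + v_{8} + v_{9} = v_{4}  so sig = (4; 1)
  P = {2,3,6,9}:  v_{2} + v_{3} + v_{6} + v_{9} = v_{4} + v_{7}  so sig = (4; 1,1)
  P = {2,3,4,5,8}:  v_{2} + v_{3} + v_{4} + v_{5} + v_{8} = v_{0}  so sig = (5; 1)
  P = {2,3,5,7,9}:  v_{2} + v_{3} + v_{5} + v_{7} + v_{9} = v_{1}  so sig = (5; 1)

Sorted signature multiset PRS(X):
[(2; —), (2; 1), (2; 1), (2; 1,1,1), (2; 1,1,1), (2; 1,1,1,1), (2; 1,1,2), (2; 1,2), (3; —), (3; 1), (4; 1), (4; 1,1), (5; 1), (5; 1)]


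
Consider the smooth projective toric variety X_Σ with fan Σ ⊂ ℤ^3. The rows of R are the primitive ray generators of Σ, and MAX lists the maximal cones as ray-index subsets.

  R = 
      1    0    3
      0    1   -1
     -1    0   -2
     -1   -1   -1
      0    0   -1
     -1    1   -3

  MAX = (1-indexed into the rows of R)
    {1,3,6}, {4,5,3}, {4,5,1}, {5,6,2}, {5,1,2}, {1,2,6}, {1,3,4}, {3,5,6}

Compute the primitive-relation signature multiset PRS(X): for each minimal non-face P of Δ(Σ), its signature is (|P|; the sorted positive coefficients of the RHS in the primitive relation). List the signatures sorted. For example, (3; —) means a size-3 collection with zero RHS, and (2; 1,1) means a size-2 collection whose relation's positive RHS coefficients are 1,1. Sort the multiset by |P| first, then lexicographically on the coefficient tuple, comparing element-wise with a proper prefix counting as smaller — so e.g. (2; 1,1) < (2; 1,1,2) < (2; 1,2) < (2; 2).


Δ(Σ) — 6 vertices, 5 min non-faces:

  • {2,3}:  v_{2} + v_{3} = v_{6} ; sig = (2; 1)
  • {2,4}:  v_{2} + v_{4} = v_{3} ; sig = (2; 1)
  • {4,6}:  v_{4} + v_{6} = 2·v_{3} ; sig = (2; 2)
  • {1,3,5}:  v_{1} + v_{3} + v_{5} = 0 ; sig = (3; —)
  • {1,5,6}:  v_{1} + v_{5} + v_{6} = v_{2} ; sig = (3; 1)

Sorted signature multiset PRS(X):
    |P|=2: 3 collections, coeffs (1), (1), (2)
    |P|=3: 2 collections, coeffs (), (1)


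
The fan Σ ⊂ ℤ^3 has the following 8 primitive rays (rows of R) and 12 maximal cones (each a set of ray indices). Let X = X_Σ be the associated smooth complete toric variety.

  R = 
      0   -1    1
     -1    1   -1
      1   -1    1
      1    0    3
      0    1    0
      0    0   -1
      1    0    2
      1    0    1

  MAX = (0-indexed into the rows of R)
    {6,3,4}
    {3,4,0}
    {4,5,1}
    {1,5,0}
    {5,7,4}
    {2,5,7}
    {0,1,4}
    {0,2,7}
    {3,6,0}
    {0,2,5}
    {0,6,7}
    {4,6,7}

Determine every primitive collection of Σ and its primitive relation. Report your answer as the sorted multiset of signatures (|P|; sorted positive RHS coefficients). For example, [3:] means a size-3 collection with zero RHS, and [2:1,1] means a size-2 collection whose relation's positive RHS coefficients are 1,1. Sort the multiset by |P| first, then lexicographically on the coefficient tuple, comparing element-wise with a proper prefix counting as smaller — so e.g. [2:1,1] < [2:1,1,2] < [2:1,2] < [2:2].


Minimal non-faces — 14 found among 8 rays, 12 max cones:

  P={1,2}:  v_{1} + v_{2} = 0 ; sig = [2:]
  P={1,7}:  v_{1} + v_{7} = v_{4} ; sig = [2:1]
  P={2,4}:  v_{2} + v_{4} = v_{7} ; sig = [2:1]
  P={3,5}:  v_{3} + v_{5} = v_{6} ; sig = [2:1]
  P={5,6}:  v_{5} + v_{6} = v_{7} ; sig = [2:1]
  P={2,3}:  v_{2} + v_{3} = v_{0} + v_{6} + v_{7} ; sig = [2:1,1,1]
  P={1,6}:  v_{1} + v_{6} = v_{0} + 2·v_{4} ; sig = [2:1,2]
  P={2,6}:  v_{2} + v_{6} = v_{0} + 2·v_{7} ; sig = [2:1,2]
  P={3,7}:  v_{3} + v_{7} = 2·v_{6} ; sig = [2:2]
  P={1,3}:  v_{1} + v_{3} = 2·v_{0} + 3·v_{4} ; sig = [2:2,3]
  P={0,4,5}:  v_{0} + v_{4} + v_{5} = 0 ; sig = [3:]
  P={0,4,6}:  v_{0} + v_{4} + v_{6} = v_{3} ; sig = [3:1]
  P={0,4,7}:  v_{0} + v_{4} + v_{7} = v_{6} ; sig = [3:1]
  P={0,5,7}:  v_{0} + v_{5} + v_{7} = v_{2} ; sig = [3:1]

Hence PRS(X_Σ) =
    [2:]
    [2:1]
    [2:1]
    [2:1]
    [2:1]
    [2:1,1,1]
    [2:1,2]
    [2:1,2]
    [2:2]
    [2:2,3]
    [3:]
    [3:1]
    [3:1]
    [3:1]


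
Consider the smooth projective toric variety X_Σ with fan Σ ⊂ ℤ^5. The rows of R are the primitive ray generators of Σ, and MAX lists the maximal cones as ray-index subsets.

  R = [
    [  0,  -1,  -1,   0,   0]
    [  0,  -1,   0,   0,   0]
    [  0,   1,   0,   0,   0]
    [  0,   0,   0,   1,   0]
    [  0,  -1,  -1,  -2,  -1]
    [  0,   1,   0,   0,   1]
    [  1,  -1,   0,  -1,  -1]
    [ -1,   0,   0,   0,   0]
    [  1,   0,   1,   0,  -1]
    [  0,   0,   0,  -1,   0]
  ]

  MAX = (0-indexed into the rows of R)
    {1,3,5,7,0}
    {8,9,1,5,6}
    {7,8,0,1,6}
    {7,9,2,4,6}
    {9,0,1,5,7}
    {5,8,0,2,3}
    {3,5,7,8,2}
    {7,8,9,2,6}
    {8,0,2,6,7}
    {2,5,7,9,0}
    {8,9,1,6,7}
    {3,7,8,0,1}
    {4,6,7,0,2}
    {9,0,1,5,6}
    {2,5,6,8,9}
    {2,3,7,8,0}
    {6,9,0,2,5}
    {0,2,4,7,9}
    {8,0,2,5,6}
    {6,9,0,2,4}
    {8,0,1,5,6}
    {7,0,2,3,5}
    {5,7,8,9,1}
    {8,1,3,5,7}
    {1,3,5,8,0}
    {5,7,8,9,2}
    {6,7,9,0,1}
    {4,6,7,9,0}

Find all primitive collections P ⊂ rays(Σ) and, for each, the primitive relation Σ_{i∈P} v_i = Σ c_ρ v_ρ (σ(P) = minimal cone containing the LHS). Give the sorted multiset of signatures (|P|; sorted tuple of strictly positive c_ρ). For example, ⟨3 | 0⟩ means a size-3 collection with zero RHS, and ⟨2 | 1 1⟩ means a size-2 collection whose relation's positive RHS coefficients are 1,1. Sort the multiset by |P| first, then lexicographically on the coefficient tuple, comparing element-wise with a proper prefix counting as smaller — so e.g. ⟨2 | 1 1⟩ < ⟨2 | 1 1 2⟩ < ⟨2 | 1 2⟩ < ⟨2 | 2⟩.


11 collections generate NE(X_Σ); each relation:

  {1,2}:  v_{1} + v_{2} = 0  ⟹  sig = ⟨2 | 0⟩
  {3,9}:  v_{3} + v_{9} = 0  ⟹  sig = ⟨2 | 0⟩
  {3,6}:  v_{3} + v_{6} = v_{0} + v_{8}  ⟹  sig = ⟨2 | 1 1⟩
  {1,4}:  v_{1} + v_{4} = v_{0} + v_{6} + v_{7} + v_{9}  ⟹  sig = ⟨2 | 1 1 1 1⟩
  {3,4}:  v_{3} + v_{4} = v_{0} + v_{2} + v_{6} + v_{7}  ⟹  sig = ⟨2 | 1 1 1 1⟩
  {4,5}:  v_{4} + v_{5} = v_{0} + v_{2} + 2·v_{9}  ⟹  sig = ⟨2 | 1 1 2⟩
  {4,8}:  v_{4} + v_{8} = v_{2} + 2·v_{6} + v_{7}  ⟹  sig = ⟨2 | 1 1 2⟩
  {0,8,9}:  v_{0} + v_{8} + v_{9} = v_{6}  ⟹  sig = ⟨3 | 1⟩
  {5,6,7}:  v_{5} + v_{6} + v_{7} = v_{9}  ⟹  sig = ⟨3 | 1⟩
  {0,5,7,8}:  v_{0} + v_{5} + v_{7} + v_{8} = 0  ⟹  sig = ⟨4 | 0⟩
  {0,2,6,7,9}:  v_{0} + v_{2} + v_{6} + v_{7} + v_{9} = v_{4}  ⟹  sig = ⟨5 | 1⟩

Hence PRS(X_Σ) =
[⟨2 | 0⟩, ⟨2 | 0⟩, ⟨2 | 1 1⟩, ⟨2 | 1 1 1 1⟩, ⟨2 | 1 1 1 1⟩, ⟨2 | 1 1 2⟩, ⟨2 | 1 1 2⟩, ⟨3 | 1⟩, ⟨3 | 1⟩, ⟨4 | 0⟩, ⟨5 | 1⟩]


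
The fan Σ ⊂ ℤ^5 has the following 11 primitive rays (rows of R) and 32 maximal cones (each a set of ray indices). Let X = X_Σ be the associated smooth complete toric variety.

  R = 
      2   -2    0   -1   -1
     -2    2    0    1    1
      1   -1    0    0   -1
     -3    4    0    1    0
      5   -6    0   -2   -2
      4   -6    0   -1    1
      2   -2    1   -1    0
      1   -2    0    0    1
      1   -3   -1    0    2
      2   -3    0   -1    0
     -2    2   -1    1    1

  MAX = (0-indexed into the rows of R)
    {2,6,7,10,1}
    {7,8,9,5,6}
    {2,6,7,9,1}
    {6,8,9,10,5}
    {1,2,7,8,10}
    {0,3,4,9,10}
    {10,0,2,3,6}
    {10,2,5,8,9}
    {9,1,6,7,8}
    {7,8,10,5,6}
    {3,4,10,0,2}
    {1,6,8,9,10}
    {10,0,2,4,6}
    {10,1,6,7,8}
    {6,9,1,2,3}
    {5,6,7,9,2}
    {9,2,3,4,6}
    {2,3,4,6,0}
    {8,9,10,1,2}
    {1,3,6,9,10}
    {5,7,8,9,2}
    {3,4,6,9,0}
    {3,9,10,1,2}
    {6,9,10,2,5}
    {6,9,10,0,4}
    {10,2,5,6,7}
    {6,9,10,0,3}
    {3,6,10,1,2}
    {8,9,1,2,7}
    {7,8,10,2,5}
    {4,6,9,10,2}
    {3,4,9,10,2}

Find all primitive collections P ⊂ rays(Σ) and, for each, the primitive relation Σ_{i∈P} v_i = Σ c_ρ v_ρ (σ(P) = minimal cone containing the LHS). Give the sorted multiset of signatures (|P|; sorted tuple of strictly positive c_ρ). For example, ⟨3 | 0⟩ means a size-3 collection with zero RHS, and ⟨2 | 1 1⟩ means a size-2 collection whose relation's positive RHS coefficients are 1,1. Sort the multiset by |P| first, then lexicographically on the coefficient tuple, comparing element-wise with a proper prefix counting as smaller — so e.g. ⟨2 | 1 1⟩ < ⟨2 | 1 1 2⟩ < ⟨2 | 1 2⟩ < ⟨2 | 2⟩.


Σ has 18 primitive collections:

  • {0,1}:  v_{0} + v_{1} = 0 — sig = ⟨2 | 0⟩
  • {3,5}:  v_{3} + v_{5} = v_{7} — sig = ⟨2 | 1⟩
  • {3,7}:  v_{3} + v_{7} = v_{1} — sig = ⟨2 | 1⟩
  • {1,4}:  v_{1} + v_{4} = v_{2} + v_{9} — sig = ⟨2 | 1 1⟩
  • {3,8}:  v_{3} + v_{8} = v_{1} + v_{9} + v_{10} — sig = ⟨2 | 1 1 1⟩
  • {0,7}:  v_{0} + v_{7} = v_{2} + v_{6} + v_{9} + v_{10} — sig = ⟨2 | 1 1 1 1⟩
  • {0,8}:  v_{0} + v_{8} = v_{2} + v_{6} + 2·v_{9} + 2·v_{10} — sig = ⟨2 | 1 1 2 2⟩
  • {4,7}:  v_{4} + v_{7} = 2·v_{2} + v_{6} + 2·v_{9} + v_{10} — sig = ⟨2 | 1 1 2 2⟩
  • {4,8}:  v_{4} + v_{8} = 2·v_{2} + v_{6} + 3·v_{9} + 2·v_{10} — sig = ⟨2 | 1 2 2 3⟩
  • {1,5}:  v_{1} + v_{5} = 2·v_{7} — sig = ⟨2 | 2⟩
  • {0,5}:  v_{0} + v_{5} = 2·v_{2} + 2·v_{6} + 2·v_{9} + 2·v_{10} — sig = ⟨2 | 2 2 2 2⟩
  • {4,5}:  v_{4} + v_{5} = 3·v_{2} + 2·v_{6} + 3·v_{9} + 2·v_{10} — sig = ⟨2 | 2 2 3 3⟩
  • {0,2,9}:  v_{0} + v_{2} + v_{9} = v_{4} — sig = ⟨3 | 1⟩
  • {2,6,8}:  v_{2} + v_{6} + v_{8} = v_{5} — sig = ⟨3 | 1⟩
  • {7,9,10}:  v_{7} + v_{9} + v_{10} = v_{8} — sig = ⟨3 | 1⟩
  • {3,4,6,10}:  v_{3} + v_{4} + v_{6} + v_{10} = v_{0} — sig = ⟨4 | 1⟩
  • {2,3,6,9,10}:  v_{2} + v_{3} + v_{6} + v_{9} + v_{10} = 0 — sig = ⟨5 | 0⟩
  • {1,2,6,9,10}:  v_{1} + v_{2} + v_{6} + v_{9} + v_{10} = v_{7} — sig = ⟨5 | 1⟩

so the primitive-relation signature multiset is
[⟨2 | 0⟩, ⟨2 | 1⟩, ⟨2 | 1⟩, ⟨2 | 1 1⟩, ⟨2 | 1 1 1⟩, ⟨2 | 1 1 1 1⟩, ⟨2 | 1 1 2 2⟩, ⟨2 | 1 1 2 2⟩, ⟨2 | 1 2 2 3⟩, ⟨2 | 2⟩, ⟨2 | 2 2 2 2⟩, ⟨2 | 2 2 3 3⟩, ⟨3 | 1⟩, ⟨3 | 1⟩, ⟨3 | 1⟩, ⟨4 | 1⟩, ⟨5 | 0⟩, ⟨5 | 1⟩]


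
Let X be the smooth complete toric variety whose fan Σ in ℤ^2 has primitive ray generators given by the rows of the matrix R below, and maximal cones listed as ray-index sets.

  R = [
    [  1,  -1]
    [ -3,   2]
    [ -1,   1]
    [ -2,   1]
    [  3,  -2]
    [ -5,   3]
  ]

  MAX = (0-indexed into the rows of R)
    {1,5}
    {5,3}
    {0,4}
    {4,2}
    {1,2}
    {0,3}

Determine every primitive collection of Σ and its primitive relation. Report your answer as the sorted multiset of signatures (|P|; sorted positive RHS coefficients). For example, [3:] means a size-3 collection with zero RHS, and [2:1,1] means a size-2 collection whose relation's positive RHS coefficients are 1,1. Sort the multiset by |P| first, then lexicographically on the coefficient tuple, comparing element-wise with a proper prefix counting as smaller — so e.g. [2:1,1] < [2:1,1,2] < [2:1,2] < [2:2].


9 collections generate NE(X_Σ); each relation:

  {0,2}:  v_{0} + v_{2} = 0  ⟹  sig = [2:]
  {1,4}:  v_{1} + v_{4} = 0  ⟹  sig = [2:]
  {0,1}:  v_{0} + v_{1} = v_{3}  ⟹  sig = [2:1]
  {1,3}:  v_{1} + v_{3} = v_{5}  ⟹  sig = [2:1]
  {2,3}:  v_{2} + v_{3} = v_{1}  ⟹  sig = [2:1]
  {3,4}:  v_{3} + v_{4} = v_{0}  ⟹  sig = [2:1]
  {4,5}:  v_{4} + v_{5} = v_{3}  ⟹  sig = [2:1]
  {0,5}:  v_{0} + v_{5} = 2·v_{3}  ⟹  sig = [2:2]
  {2,5}:  v_{2} + v_{5} = 2·v_{1}  ⟹  sig = [2:2]

Hence PRS(X_Σ) =
{ [2:] ×2,  [2:1] ×5,  [2:2] ×2 }


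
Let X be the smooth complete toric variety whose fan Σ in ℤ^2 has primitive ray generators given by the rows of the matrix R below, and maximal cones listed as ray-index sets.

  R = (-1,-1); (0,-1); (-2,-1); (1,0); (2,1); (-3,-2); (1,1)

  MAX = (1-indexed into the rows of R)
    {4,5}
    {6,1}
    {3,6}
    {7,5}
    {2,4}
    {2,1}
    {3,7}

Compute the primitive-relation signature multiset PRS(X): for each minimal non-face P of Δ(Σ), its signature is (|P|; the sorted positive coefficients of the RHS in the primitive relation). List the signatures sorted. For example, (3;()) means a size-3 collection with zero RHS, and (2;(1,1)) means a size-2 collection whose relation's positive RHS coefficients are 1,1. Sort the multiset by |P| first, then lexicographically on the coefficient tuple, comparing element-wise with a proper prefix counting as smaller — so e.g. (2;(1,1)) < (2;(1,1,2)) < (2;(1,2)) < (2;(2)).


14 minimal non-faces of Δ(Σ) (on 7 rays):

  • {1,7}:  v_{1} + v_{7} = 0 — sig = (2;())
  • {3,5}:  v_{3} + v_{5} = 0 — sig = (2;())
  • {1,3}:  v_{1} + v_{3} = v_{6} — sig = (2;(1))
  • {1,4}:  v_{1} + v_{4} = v_{2} — sig = (2;(1))
  • {1,5}:  v_{1} + v_{5} = v_{4} — sig = (2;(1))
  • {2,7}:  v_{2} + v_{7} = v_{4} — sig = (2;(1))
  • {3,4}:  v_{3} + v_{4} = v_{1} — sig = (2;(1))
  • {4,7}:  v_{4} + v_{7} = v_{5} — sig = (2;(1))
  • {5,6}:  v_{5} + v_{6} = v_{1} — sig = (2;(1))
  • {6,7}:  v_{6} + v_{7} = v_{3} — sig = (2;(1))
  • {2,3}:  v_{2} + v_{3} = 2·v_{1} — sig = (2;(2))
  • {2,5}:  v_{2} + v_{5} = 2·v_{4} — sig = (2;(2))
  • {4,6}:  v_{4} + v_{6} = 2·v_{1} — sig = (2;(2))
  • {2,6}:  v_{2} + v_{6} = 3·v_{1} — sig = (2;(3))

Hence PRS(X_Σ) =
    (2;())
    (2;())
    (2;(1))
    (2;(1))
    (2;(1))
    (2;(1))
    (2;(1))
    (2;(1))
    (2;(1))
    (2;(1))
    (2;(2))
    (2;(2))
    (2;(2))
    (2;(3))


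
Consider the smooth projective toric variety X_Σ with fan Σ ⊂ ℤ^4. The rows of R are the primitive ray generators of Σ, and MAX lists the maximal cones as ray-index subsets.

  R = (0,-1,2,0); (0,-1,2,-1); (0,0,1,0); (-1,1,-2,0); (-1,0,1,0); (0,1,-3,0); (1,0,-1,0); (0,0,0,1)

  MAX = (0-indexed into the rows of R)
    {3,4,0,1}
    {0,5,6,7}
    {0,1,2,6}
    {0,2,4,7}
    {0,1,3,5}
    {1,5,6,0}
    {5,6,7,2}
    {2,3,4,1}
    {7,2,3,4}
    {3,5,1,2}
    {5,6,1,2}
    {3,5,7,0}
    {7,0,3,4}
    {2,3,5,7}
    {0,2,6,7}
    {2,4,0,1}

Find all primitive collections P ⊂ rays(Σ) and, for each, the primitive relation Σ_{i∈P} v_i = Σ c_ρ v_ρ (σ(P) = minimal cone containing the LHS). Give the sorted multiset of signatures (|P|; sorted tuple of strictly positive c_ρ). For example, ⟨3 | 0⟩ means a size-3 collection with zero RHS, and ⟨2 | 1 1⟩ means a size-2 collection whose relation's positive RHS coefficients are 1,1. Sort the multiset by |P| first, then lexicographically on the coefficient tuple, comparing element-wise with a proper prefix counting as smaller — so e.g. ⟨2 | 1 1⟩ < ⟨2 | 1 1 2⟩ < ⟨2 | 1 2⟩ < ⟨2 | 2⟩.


|primitive collections| = 6. Relations:

  P = {4,6}:  v_{4} + v_{6} = 0  ⇒ sig = ⟨2 | 0⟩
  P = {1,7}:  v_{1} + v_{7} = v_{0}  ⇒ sig = ⟨2 | 1⟩
  P = {3,6}:  v_{3} + v_{6} = v_{5}  ⇒ sig = ⟨2 | 1⟩
  P = {4,5}:  v_{4} + v_{5} = v_{3}  ⇒ sig = ⟨2 | 1⟩
  P = {0,2,5}:  v_{0} + v_{2} + v_{5} = 0  ⇒ sig = ⟨3 | 0⟩
  P = {0,2,3}:  v_{0} + v_{2} + v_{3} = v_{4}  ⇒ sig = ⟨3 | 1⟩

Sorted signature multiset PRS(X):
{ ⟨2 | 0⟩,  ⟨2 | 1⟩ ×3,  ⟨3 | 0⟩,  ⟨3 | 1⟩ }


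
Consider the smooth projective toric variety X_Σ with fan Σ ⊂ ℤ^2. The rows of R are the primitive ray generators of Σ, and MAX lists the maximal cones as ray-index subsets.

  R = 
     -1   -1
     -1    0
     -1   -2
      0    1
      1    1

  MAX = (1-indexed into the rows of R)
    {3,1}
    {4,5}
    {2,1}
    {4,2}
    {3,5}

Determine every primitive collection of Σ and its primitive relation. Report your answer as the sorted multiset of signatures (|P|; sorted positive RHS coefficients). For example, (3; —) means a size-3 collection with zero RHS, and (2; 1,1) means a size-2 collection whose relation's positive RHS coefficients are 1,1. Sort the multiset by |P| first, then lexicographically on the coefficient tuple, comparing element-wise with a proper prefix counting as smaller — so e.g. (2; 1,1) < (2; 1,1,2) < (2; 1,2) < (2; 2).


Minimal non-faces — 5 found among 5 rays, 5 max cones:

  P = {1,5}:  v_{1} + v_{5} = 0 ; sig = (2; —)
  P = {1,4}:  v_{1} + v_{4} = v_{2} ; sig = (2; 1)
  P = {2,5}:  v_{2} + v_{5} = v_{4} ; sig = (2; 1)
  P = {3,4}:  v_{3} + v_{4} = v_{1} ; sig = (2; 1)
  P = {2,3}:  v_{2} + v_{3} = 2·v_{1} ; sig = (2; 2)

Hence PRS(X_Σ) =
    (2; —)
    (2; 1)
    (2; 1)
    (2; 1)
    (2; 2)


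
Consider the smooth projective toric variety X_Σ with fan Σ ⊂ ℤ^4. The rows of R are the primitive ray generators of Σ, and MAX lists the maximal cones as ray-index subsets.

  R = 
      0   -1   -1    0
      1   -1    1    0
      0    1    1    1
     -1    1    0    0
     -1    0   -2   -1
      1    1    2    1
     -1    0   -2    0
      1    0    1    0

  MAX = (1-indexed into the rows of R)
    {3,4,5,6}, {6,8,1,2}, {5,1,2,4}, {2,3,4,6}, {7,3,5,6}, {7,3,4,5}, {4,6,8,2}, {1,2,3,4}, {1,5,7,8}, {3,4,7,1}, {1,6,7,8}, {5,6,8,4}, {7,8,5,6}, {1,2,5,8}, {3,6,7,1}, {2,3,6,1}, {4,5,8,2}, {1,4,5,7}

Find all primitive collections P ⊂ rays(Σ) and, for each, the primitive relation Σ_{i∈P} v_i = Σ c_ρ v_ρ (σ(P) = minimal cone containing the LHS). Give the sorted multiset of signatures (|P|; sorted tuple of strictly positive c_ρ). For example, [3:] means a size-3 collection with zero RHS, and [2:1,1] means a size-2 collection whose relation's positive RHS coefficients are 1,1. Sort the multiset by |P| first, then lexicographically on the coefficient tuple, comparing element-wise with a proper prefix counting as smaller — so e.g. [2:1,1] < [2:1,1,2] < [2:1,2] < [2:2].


10 collections generate NE(X_Σ); each relation:

  • {2,7}:  v_{2} + v_{7} = v_{1}  ⟹  sig = [2:1]
  • {3,8}:  v_{3} + v_{8} = v_{6}  ⟹  sig = [2:1]
  • {1,4,8}:  v_{1} + v_{4} + v_{8} = 0  ⟹  sig = [3:]
  • {2,3,5}:  v_{2} + v_{3} + v_{5} = 0  ⟹  sig = [3:]
  • {1,3,5}:  v_{1} + v_{3} + v_{5} = v_{7}  ⟹  sig = [3:1]
  • {1,4,6}:  v_{1} + v_{4} + v_{6} = v_{3}  ⟹  sig = [3:1]
  • {2,5,6}:  v_{2} + v_{5} + v_{6} = v_{8}  ⟹  sig = [3:1]
  • {1,5,6}:  v_{1} + v_{5} + v_{6} = v_{7} + v_{8}  ⟹  sig = [3:1,1]
  • {4,7,8}:  v_{4} + v_{7} + v_{8} = v_{3} + v_{5}  ⟹  sig = [3:1,1]
  • {4,6,7}:  v_{4} + v_{6} + v_{7} = 2·v_{3} + v_{5}  ⟹  sig = [3:1,2]

Signatures (|P|; sorted positive RHS coefficients), sorted:
    |P|=2: 2 collections, coeffs (1), (1)
    |P|=3: 8 collections, coeffs (), (), (1), (1), (1), (1,1), (1,1), (1,2)


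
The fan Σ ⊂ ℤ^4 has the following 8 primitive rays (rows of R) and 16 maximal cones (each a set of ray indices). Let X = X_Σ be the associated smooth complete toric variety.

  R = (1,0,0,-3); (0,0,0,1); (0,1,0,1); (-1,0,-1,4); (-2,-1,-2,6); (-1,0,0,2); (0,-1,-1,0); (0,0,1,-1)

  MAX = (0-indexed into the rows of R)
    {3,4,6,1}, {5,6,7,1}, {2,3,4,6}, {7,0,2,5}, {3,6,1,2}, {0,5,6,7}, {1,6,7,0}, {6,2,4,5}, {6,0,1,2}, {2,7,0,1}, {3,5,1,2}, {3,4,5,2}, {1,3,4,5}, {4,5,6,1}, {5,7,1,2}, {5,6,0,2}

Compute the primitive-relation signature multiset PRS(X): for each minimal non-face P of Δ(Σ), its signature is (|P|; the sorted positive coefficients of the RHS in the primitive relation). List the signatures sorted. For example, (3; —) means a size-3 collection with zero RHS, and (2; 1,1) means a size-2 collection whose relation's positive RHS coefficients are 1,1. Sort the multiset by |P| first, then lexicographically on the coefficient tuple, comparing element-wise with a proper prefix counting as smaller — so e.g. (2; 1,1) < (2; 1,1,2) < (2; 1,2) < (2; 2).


9 collections generate NE(X_Σ); each relation:

  {0,3}:  v_{0} + v_{3} = v_{2} + v_{6}  ⟹  sig = (2; 1,1)
  {3,7}:  v_{3} + v_{7} = v_{1} + v_{5}  ⟹  sig = (2; 1,1)
  {0,4}:  v_{0} + v_{4} = v_{2} + v_{5} + 2·v_{6}  ⟹  sig = (2; 1,1,2)
  {4,7}:  v_{4} + v_{7} = v_{1} + 2·v_{5} + v_{6}  ⟹  sig = (2; 1,1,2)
  {0,1,5}:  v_{0} + v_{1} + v_{5} = 0  ⟹  sig = (3; —)
  {2,6,7}:  v_{2} + v_{6} + v_{7} = 0  ⟹  sig = (3; —)
  {3,5,6}:  v_{3} + v_{5} + v_{6} = v_{4}  ⟹  sig = (3; 1)
  {1,2,4}:  v_{1} + v_{2} + v_{4} = 2·v_{3}  ⟹  sig = (3; 2)
  {1,2,5,6}:  v_{1} + v_{2} + v_{5} + v_{6} = v_{3}  ⟹  sig = (4; 1)

Sorted signature multiset PRS(X):
    |P|=2: 4 collections, coeffs (1,1), (1,1), (1,1,2), (1,1,2)
    |P|=3: 4 collections, coeffs (), (), (1), (2)
    |P|=4: 1 collection, coeffs (1)


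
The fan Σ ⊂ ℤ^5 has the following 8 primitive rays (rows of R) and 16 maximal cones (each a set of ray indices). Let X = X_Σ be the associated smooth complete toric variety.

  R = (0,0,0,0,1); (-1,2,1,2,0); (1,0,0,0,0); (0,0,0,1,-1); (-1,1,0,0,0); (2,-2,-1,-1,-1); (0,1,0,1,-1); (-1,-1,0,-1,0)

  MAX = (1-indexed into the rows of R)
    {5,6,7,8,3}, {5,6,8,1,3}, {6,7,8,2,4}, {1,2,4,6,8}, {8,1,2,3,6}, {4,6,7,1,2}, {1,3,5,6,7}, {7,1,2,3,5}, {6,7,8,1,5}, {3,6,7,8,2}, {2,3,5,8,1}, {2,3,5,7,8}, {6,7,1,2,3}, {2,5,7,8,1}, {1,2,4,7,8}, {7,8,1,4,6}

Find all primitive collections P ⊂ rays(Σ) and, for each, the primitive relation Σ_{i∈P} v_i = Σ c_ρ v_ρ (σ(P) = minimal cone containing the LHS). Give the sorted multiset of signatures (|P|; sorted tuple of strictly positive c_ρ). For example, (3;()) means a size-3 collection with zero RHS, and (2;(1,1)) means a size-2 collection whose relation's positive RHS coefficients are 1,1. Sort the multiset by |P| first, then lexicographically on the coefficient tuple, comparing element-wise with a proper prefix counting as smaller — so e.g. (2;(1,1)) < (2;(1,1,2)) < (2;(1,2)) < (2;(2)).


5 minimal non-faces of Δ(Σ) (on 8 rays):

  P={3,4}:  v_{3} + v_{4} = v_{2} + v_{6}  ⇒ sig = (2;(1,1))
  P={4,5}:  v_{4} + v_{5} = v_{1} + 2·v_{7} + v_{8}  ⇒ sig = (2;(1,1,2))
  P={2,5,6}:  v_{2} + v_{5} + v_{6} = v_{7}  ⇒ sig = (3;(1))
  P={1,3,7,8}:  v_{1} + v_{3} + v_{7} + v_{8} = 0  ⇒ sig = (4;())
  P={1,2,6,7,8}:  v_{1} + v_{2} + v_{6} + v_{7} + v_{8} = v_{4}  ⇒ sig = (5;(1))

Hence PRS(X_Σ) =
    |P|=2: 2 collections, coeffs (1,1), (1,1,2)
    |P|=3: 1 collection, coeffs (1)
    |P|=4: 1 collection, coeffs ()
    |P|=5: 1 collection, coeffs (1)


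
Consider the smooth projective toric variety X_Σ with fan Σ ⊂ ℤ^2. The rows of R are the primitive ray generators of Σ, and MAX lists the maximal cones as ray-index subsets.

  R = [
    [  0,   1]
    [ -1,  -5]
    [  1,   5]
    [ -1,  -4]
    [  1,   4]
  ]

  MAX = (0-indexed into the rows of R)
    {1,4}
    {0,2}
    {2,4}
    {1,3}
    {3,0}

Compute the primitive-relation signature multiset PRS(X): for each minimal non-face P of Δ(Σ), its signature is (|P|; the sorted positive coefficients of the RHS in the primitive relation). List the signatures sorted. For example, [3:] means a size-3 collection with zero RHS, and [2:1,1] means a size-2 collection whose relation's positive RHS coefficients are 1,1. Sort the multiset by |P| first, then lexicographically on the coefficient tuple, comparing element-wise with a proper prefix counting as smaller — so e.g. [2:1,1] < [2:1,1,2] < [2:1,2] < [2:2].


|primitive collections| = 5. Relations:

  • {1,2}:  v_{1} + v_{2} = 0 — sig = [2:]
  • {3,4}:  v_{3} + v_{4} = 0 — sig = [2:]
  • {0,1}:  v_{0} + v_{1} = v_{3} — sig = [2:1]
  • {0,4}:  v_{0} + v_{4} = v_{2} — sig = [2:1]
  • {2,3}:  v_{2} + v_{3} = v_{0} — sig = [2:1]

Signatures (|P|; sorted positive RHS coefficients), sorted:
    [2:]
    [2:]
    [2:1]
    [2:1]
    [2:1]


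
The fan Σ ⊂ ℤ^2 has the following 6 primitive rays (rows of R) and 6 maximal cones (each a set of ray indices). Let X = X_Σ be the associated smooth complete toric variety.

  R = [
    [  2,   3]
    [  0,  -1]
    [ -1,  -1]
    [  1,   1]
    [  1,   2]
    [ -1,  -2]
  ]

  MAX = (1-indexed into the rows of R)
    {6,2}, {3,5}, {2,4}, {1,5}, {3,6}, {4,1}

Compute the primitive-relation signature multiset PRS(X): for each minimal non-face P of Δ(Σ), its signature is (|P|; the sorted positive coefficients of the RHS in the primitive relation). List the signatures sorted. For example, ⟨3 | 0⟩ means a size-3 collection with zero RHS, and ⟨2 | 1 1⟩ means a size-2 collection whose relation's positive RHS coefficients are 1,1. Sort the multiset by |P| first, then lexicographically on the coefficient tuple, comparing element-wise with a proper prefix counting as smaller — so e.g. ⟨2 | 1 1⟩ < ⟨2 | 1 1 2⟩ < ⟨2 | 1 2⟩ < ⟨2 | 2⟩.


The 9 primitive collections of Σ (r=6, n=2):

  P={3,4}:  v_{3} + v_{4} = 0 — sig = ⟨2 | 0⟩
  P={5,6}:  v_{5} + v_{6} = 0 — sig = ⟨2 | 0⟩
  P={1,3}:  v_{1} + v_{3} = v_{5} — sig = ⟨2 | 1⟩
  P={1,6}:  v_{1} + v_{6} = v_{4} — sig = ⟨2 | 1⟩
  P={2,3}:  v_{2} + v_{3} = v_{6} — sig = ⟨2 | 1⟩
  P={2,5}:  v_{2} + v_{5} = v_{4} — sig = ⟨2 | 1⟩
  P={4,5}:  v_{4} + v_{5} = v_{1} — sig = ⟨2 | 1⟩
  P={4,6}:  v_{4} + v_{6} = v_{2} — sig = ⟨2 | 1⟩
  P={1,2}:  v_{1} + v_{2} = 2·v_{4} — sig = ⟨2 | 2⟩

Hence PRS(X_Σ) =
[⟨2 | 0⟩, ⟨2 | 0⟩, ⟨2 | 1⟩, ⟨2 | 1⟩, ⟨2 | 1⟩, ⟨2 | 1⟩, ⟨2 | 1⟩, ⟨2 | 1⟩, ⟨2 | 2⟩]


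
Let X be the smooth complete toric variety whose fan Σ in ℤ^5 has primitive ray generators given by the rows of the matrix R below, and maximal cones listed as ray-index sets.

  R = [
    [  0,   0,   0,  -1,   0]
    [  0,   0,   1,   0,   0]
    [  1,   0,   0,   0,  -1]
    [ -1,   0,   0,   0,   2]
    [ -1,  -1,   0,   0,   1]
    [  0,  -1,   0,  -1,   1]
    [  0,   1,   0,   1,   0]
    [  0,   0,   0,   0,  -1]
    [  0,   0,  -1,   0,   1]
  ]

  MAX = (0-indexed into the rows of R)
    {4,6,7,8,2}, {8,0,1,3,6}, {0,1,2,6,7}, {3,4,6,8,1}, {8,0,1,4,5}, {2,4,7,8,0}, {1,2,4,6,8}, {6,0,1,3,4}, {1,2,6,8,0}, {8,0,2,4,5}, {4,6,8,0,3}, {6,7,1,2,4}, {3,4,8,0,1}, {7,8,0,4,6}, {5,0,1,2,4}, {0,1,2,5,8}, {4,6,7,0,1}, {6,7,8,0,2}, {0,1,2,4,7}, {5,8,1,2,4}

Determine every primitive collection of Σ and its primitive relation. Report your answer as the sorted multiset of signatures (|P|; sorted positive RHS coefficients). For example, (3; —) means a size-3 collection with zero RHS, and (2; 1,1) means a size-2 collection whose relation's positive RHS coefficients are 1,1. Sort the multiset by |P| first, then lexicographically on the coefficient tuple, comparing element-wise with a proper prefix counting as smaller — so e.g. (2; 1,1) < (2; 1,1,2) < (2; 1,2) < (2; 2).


Δ(Σ) — 9 vertices, 9 min non-faces:

  • {2,3}:  v_{2} + v_{3} = v_{1} + v_{8} — sig = (2; 1,1)
  • {5,6}:  v_{5} + v_{6} = v_{1} + v_{8} — sig = (2; 1,1)
  • {3,7}:  v_{3} + v_{7} = v_{0} + v_{4} + v_{6} — sig = (2; 1,1,1)
  • {5,7}:  v_{5} + v_{7} = v_{0} + v_{2} + v_{4} — sig = (2; 1,1,1)
  • {3,5}:  v_{3} + v_{5} = v_{0} + 2·v_{1} + v_{4} + 2·v_{8} — sig = (2; 1,1,2,2)
  • {1,7,8}:  v_{1} + v_{7} + v_{8} = 0 — sig = (3; —)
  • {0,2,4,6}:  v_{0} + v_{2} + v_{4} + v_{6} = 0 — sig = (4; —)
  • {0,1,2,4,8}:  v_{0} + v_{1} + v_{2} + v_{4} + v_{8} = v_{5} — sig = (5; 1)
  • {0,1,4,6,8}:  v_{0} + v_{1} + v_{4} + v_{6} + v_{8} = v_{3} — sig = (5; 1)

so the primitive-relation signature multiset is
{ (2; 1,1) ×2,  (2; 1,1,1) ×2,  (2; 1,1,2,2),  (3; —),  (4; —),  (5; 1) ×2 }
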